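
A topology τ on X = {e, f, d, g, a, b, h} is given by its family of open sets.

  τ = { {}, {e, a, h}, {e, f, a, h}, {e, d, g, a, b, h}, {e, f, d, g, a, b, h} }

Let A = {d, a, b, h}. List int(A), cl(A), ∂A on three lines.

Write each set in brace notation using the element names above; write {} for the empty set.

int(A) = {}
cl(A)  = {e, f, d, g, a, b, h}
∂A     = {e, f, d, g, a, b, h}

interior: largest open inside A is {} (from {})
cl via duality: int({e, f, g}) = {}, so X∖{} = {e, f, d, g, a, b, h}
cl∖int = {e, f, d, g, a, b, h}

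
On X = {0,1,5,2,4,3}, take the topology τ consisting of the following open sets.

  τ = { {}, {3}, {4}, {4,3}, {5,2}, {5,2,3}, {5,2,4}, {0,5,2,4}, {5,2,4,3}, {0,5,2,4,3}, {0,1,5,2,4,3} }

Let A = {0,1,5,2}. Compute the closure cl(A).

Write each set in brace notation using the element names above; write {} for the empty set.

{0,1,5,2}

closure: X∖int(X∖A) = X∖{4,3} = {0,1,5,2}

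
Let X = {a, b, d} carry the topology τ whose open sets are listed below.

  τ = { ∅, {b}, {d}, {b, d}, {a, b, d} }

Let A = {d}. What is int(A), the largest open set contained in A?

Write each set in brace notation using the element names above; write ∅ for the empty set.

open subsets of A: ∅, {d}; so int(A) = {d}

{d}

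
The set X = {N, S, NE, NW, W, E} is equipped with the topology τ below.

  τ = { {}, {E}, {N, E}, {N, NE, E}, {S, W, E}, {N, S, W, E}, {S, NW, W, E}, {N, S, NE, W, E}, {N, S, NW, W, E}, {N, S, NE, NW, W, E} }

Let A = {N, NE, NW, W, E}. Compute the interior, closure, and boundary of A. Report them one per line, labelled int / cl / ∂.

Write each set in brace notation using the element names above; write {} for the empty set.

int(A) = {N, NE, E}
cl(A)  = {N, S, NE, NW, W, E}
∂A     = {S, NW, W}

U open, U⊆A: {}, {E}, {N, E}, {N, NE, E}. int(A) = ⋃ = {N, NE, E}
X∖A={S}, int(X∖A)={}, hence cl(A)={N, S, NE, NW, W, E}
∂A: remove int from cl → {S, NW, W}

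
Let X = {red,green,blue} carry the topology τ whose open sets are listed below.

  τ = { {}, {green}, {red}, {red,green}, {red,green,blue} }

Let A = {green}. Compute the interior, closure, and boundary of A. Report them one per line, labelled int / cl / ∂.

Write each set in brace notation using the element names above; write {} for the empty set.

opens ⊆ A: {}, {green}; union → int = {green}
complement {red,blue}; its interior {red}; cl(A) = X∖{red} = {green,blue}
boundary = {green,blue} ∖ {green} = {blue}

int(A) = {green}
cl(A)  = {green,blue}
∂A     = {blue}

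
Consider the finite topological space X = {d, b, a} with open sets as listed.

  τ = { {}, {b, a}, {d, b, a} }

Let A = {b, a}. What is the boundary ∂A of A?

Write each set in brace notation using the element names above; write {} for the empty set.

opens ⊆ A: {}, {b, a}; union → int = {b, a}
complement {d}; its interior {}; cl(A) = X∖{} = {d, b, a}
boundary = {d, b, a} ∖ {b, a} = {d}

{d}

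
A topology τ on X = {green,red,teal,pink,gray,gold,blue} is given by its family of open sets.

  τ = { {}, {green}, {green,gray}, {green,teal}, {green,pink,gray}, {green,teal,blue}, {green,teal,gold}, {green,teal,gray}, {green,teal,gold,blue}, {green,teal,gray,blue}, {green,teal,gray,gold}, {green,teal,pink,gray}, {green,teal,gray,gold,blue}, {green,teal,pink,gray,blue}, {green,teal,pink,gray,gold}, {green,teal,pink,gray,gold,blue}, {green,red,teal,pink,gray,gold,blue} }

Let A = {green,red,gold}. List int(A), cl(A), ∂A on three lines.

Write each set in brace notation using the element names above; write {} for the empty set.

int(A) = {green}
cl(A)  = {green,red,teal,pink,gray,gold,blue}
∂A     = {red,teal,pink,gray,gold,blue}

open subsets of A: {}, {green}; so int(A) = {green}
closure: X∖int(X∖A) = X∖{} = {green,red,teal,pink,gray,gold,blue}
∂A = {green,red,teal,pink,gray,gold,blue} minus {green} = {red,teal,pink,gray,gold,blue}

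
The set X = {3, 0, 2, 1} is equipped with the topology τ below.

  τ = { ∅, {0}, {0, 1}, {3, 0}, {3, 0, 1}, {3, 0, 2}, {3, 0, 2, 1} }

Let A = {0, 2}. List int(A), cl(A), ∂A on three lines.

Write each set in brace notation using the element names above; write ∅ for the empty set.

int(A) = {0}
cl(A)  = {3, 0, 2, 1}
∂A     = {3, 2, 1}

interior: largest open inside A is {0} (from ∅, {0})
cl via duality: int({3, 1}) = ∅, so X∖∅ = {3, 0, 2, 1}
cl∖int = {3, 2, 1}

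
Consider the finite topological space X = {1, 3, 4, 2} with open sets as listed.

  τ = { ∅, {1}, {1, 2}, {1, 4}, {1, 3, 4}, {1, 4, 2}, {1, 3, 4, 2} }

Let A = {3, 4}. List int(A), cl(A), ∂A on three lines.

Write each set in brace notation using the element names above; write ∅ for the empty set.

open subsets of A: ∅; so int(A) = ∅
closure: X∖int(X∖A) = X∖{1, 2} = {3, 4}
∂A = {3, 4} minus ∅ = {3, 4}

int(A) = ∅
cl(A)  = {3, 4}
∂A     = {3, 4}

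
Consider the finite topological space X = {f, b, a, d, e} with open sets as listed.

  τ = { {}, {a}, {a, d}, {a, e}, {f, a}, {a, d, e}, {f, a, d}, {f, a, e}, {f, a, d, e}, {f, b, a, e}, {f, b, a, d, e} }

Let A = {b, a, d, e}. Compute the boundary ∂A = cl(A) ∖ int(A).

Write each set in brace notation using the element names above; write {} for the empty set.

{f, b}

U open, U⊆A: {}, {a}, {a, e}, {a, d}, {a, d, e}. int(A) = ⋃ = {a, d, e}
X∖A={f}, int(X∖A)={}, hence cl(A)={f, b, a, d, e}
∂A: remove int from cl → {f, b}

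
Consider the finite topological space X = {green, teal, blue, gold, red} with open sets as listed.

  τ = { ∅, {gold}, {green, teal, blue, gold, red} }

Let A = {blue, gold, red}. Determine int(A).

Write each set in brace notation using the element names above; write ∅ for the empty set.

{gold}

U open, U⊆A: ∅, {gold}. int(A) = ⋃ = {gold}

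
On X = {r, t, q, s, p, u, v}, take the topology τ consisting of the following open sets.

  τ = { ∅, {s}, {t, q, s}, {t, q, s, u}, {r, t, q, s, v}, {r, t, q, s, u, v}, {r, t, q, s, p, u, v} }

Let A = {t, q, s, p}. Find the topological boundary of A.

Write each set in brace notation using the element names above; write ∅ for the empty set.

open subsets of A: ∅, {s}, {t, q, s}; so int(A) = {t, q, s}
closure: X∖int(X∖A) = X∖∅ = {r, t, q, s, p, u, v}
∂A = {r, t, q, s, p, u, v} minus {t, q, s} = {r, p, u, v}

{r, p, u, v}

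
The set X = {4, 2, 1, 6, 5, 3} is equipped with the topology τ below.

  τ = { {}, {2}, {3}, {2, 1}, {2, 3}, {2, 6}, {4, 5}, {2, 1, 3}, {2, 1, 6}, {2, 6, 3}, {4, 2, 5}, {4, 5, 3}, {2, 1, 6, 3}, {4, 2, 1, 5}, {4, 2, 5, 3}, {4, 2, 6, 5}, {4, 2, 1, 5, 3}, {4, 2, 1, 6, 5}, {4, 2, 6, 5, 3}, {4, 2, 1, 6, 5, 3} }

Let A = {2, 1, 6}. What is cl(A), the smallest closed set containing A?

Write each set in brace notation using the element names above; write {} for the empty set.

{2, 1, 6}

cl via duality: int({4, 5, 3}) = {4, 5, 3}, so X∖{4, 5, 3} = {2, 1, 6}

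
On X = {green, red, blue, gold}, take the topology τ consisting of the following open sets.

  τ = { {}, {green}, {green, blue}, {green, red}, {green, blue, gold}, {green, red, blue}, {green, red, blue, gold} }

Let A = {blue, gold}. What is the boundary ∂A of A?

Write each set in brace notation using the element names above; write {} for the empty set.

{blue, gold}

opens ⊆ A: {}; union → int = {}
complement {green, red}; its interior {green, red}; cl(A) = X∖{green, red} = {blue, gold}
boundary = {blue, gold} ∖ {} = {blue, gold}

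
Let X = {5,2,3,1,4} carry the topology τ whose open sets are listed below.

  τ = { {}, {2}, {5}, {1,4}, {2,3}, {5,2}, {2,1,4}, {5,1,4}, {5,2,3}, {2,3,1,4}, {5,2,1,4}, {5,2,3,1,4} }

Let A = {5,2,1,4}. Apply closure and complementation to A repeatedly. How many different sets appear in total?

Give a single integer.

cl via duality: int({3}) = {}, so X∖{} = {5,2,3,1,4}
Write k for closure, c for complement:
  1. A     = {5,2,1,4}
  2. kA    = {5,2,3,1,4}
  3. cA    = {3}
  4. ckA   = {}
applying k or c yields no new set

4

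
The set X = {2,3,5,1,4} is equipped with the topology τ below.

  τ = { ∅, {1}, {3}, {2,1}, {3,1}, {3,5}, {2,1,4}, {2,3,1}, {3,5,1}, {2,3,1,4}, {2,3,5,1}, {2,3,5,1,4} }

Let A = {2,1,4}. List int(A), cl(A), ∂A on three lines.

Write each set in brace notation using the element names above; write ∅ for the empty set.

opens ⊆ A: ∅, {1}, {2,1}, {2,1,4}; union → int = {2,1,4}
complement {3,5}; its interior {3,5}; cl(A) = X∖{3,5} = {2,1,4}
boundary = {2,1,4} ∖ {2,1,4} = ∅

int(A) = {2,1,4}
cl(A)  = {2,1,4}
∂A     = ∅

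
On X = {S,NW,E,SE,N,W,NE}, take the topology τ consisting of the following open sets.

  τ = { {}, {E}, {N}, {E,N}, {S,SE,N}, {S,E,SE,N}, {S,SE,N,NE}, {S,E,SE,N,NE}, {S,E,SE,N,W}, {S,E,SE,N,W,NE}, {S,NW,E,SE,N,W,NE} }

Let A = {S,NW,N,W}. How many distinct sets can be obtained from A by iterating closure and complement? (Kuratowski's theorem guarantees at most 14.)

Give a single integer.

8

closure: X∖int(X∖A) = X∖{E} = {S,NW,SE,N,W,NE}
Let k=closure and c=complement:
  1. A     = {S,NW,N,W}
  2. kA    = {S,NW,SE,N,W,NE}
  3. cA    = {E,SE,NE}
  4. ckA   = {E}
  5. kcA   = {S,NW,E,SE,W,NE}
  6. kckA  = {NW,E,W}
  7. ckcA  = {N}
  8. ckckA = {S,SE,N,NE}
— saturated at 8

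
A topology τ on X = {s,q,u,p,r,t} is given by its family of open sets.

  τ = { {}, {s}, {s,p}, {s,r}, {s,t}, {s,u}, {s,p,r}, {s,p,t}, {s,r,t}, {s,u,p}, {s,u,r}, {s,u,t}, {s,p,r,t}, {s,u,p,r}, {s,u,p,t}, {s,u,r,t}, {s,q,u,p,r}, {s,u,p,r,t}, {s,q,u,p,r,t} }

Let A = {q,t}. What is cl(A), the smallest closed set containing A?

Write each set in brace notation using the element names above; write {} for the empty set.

{q,t}

complement {s,u,p,r}; its interior {s,u,p,r}; cl(A) = X∖{s,u,p,r} = {q,t}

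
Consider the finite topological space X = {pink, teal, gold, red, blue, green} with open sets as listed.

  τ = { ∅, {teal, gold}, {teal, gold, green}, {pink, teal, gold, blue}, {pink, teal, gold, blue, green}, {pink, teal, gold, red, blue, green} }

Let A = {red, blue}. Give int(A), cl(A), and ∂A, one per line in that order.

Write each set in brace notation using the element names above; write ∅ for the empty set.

U open, U⊆A: ∅. int(A) = ⋃ = ∅
X∖A={pink, teal, gold, green}, int(X∖A)={teal, gold, green}, hence cl(A)={pink, red, blue}
∂A: remove int from cl → {pink, red, blue}

int(A) = ∅
cl(A)  = {pink, red, blue}
∂A     = {pink, red, blue}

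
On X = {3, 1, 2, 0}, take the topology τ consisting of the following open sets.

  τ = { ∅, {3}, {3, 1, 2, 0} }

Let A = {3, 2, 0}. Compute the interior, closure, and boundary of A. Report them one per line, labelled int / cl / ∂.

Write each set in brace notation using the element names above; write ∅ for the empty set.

interior: largest open inside A is {3} (from ∅, {3})
cl via duality: int({1}) = ∅, so X∖∅ = {3, 1, 2, 0}
cl∖int = {1, 2, 0}

int(A) = {3}
cl(A)  = {3, 1, 2, 0}
∂A     = {1, 2, 0}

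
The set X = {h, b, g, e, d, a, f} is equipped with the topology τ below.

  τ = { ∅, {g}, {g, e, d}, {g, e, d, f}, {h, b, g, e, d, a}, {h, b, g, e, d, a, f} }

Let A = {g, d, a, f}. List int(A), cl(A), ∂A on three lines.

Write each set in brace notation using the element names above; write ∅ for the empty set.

int(A) = {g}
cl(A)  = {h, b, g, e, d, a, f}
∂A     = {h, b, e, d, a, f}

interior: largest open inside A is {g} (from ∅, {g})
cl via duality: int({h, b, e}) = ∅, so X∖∅ = {h, b, g, e, d, a, f}
cl∖int = {h, b, e, d, a, f}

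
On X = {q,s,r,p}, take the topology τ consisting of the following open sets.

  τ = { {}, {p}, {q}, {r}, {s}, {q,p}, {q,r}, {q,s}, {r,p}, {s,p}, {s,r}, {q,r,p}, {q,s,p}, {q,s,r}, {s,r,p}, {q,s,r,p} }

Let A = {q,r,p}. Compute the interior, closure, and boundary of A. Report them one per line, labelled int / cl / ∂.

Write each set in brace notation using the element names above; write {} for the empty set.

open subsets of A: {}, {p}, {q}, {r}, {q,r}, {q,p}, {r,p}, {q,r,p}; so int(A) = {q,r,p}
closure: X∖int(X∖A) = X∖{s} = {q,r,p}
∂A = {q,r,p} minus {q,r,p} = {}

int(A) = {q,r,p}
cl(A)  = {q,r,p}
∂A     = {}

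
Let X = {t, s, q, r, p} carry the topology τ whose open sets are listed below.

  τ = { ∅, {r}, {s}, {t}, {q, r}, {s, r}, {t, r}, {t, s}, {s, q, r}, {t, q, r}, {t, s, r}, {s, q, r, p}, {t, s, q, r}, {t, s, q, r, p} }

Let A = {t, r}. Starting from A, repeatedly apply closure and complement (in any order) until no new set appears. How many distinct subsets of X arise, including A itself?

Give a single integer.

6

cl via duality: int({s, q, p}) = {s}, so X∖{s} = {t, q, r, p}
Write k for closure, c for complement:
  1. A     = {t, r}
  2. kA    = {t, q, r, p}
  3. cA    = {s, q, p}
  4. ckA   = {s}
  5. kckA  = {s, p}
  6. ckckA = {t, q, r}
applying k or c yields no new set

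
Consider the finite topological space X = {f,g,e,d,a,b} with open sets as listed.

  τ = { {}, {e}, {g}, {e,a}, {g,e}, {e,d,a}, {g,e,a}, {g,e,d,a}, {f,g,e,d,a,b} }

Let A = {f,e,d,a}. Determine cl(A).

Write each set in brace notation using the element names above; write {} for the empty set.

complement {g,b}; its interior {g}; cl(A) = X∖{g} = {f,e,d,a,b}

{f,e,d,a,b}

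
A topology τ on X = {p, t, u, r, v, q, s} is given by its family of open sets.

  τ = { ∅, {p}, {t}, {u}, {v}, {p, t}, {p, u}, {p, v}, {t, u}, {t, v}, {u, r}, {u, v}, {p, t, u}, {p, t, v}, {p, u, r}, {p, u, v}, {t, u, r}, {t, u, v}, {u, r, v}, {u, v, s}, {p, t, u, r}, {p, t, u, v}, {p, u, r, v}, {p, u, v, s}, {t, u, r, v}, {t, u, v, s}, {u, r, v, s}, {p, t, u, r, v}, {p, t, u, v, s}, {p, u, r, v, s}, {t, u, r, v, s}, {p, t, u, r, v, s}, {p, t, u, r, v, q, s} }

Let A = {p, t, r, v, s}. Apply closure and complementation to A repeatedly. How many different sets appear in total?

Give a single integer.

closure: X∖int(X∖A) = X∖{u} = {p, t, r, v, q, s}
Let k=closure and c=complement:
  1. A     = {p, t, r, v, s}
  2. kA    = {p, t, r, v, q, s}
  3. cA    = {u, q}
  4. ckA   = {u}
  5. kcA   = {u, r, q, s}
  6. ckcA  = {p, t, v}
  7. kckcA = {p, t, v, q, s}
  8. ckckcA = {u, r}
— saturated at 8

8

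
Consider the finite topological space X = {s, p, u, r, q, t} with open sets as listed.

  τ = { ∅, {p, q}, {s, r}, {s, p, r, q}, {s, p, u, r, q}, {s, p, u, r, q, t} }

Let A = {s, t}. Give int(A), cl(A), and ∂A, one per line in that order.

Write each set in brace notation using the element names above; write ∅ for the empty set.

int(A) = ∅
cl(A)  = {s, u, r, t}
∂A     = {s, u, r, t}

open subsets of A: ∅; so int(A) = ∅
closure: X∖int(X∖A) = X∖{p, q} = {s, u, r, t}
∂A = {s, u, r, t} minus ∅ = {s, u, r, t}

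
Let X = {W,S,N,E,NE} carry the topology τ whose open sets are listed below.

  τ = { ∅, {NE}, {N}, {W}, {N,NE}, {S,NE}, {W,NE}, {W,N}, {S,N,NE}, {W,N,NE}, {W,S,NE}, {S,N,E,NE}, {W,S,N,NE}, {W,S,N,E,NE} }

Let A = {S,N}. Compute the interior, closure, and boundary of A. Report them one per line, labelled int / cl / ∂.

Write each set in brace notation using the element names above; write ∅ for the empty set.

int(A) = {N}
cl(A)  = {S,N,E}
∂A     = {S,E}

opens ⊆ A: ∅, {N}; union → int = {N}
complement {W,E,NE}; its interior {W,NE}; cl(A) = X∖{W,NE} = {S,N,E}
boundary = {S,N,E} ∖ {N} = {S,E}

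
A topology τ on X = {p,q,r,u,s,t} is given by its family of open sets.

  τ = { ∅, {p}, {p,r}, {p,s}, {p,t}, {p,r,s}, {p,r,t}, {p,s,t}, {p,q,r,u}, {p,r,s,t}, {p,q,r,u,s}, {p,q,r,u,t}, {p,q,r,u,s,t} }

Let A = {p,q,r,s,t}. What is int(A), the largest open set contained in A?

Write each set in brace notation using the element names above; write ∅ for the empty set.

opens ⊆ A: ∅, {p}, {p,s}, {p,r}, {p,t}, {p,s,t}, {p,r,t}, {p,r,s}, {p,r,s,t}; union → int = {p,r,s,t}

{p,r,s,t}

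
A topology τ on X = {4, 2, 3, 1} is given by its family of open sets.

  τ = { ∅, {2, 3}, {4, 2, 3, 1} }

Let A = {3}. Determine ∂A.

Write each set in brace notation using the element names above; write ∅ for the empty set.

{4, 2, 3, 1}

U open, U⊆A: ∅. int(A) = ⋃ = ∅
X∖A={4, 2, 1}, int(X∖A)=∅, hence cl(A)={4, 2, 3, 1}
∂A: remove int from cl → {4, 2, 3, 1}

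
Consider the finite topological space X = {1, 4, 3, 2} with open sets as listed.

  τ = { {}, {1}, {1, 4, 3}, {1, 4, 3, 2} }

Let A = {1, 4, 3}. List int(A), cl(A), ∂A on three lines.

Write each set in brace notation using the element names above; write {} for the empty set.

int(A) = {1, 4, 3}
cl(A)  = {1, 4, 3, 2}
∂A     = {2}

open subsets of A: {}, {1}, {1, 4, 3}; so int(A) = {1, 4, 3}
closure: X∖int(X∖A) = X∖{} = {1, 4, 3, 2}
∂A = {1, 4, 3, 2} minus {1, 4, 3} = {2}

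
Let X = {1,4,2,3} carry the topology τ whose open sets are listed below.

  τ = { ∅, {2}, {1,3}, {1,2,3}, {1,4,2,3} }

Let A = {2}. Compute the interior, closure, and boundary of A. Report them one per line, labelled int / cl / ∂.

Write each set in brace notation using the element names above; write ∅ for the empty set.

U open, U⊆A: ∅, {2}. int(A) = ⋃ = {2}
X∖A={1,4,3}, int(X∖A)={1,3}, hence cl(A)={4,2}
∂A: remove int from cl → {4}

int(A) = {2}
cl(A)  = {4,2}
∂A     = {4}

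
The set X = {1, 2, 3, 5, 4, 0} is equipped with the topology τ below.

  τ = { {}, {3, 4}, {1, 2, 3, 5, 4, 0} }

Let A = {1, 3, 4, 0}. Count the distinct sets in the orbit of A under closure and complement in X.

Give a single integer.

6

closure: X∖int(X∖A) = X∖{} = {1, 2, 3, 5, 4, 0}
Let k=closure and c=complement:
  1. A     = {1, 3, 4, 0}
  2. kA    = {1, 2, 3, 5, 4, 0}
  3. cA    = {2, 5}
  4. ckA   = {}
  5. kcA   = {1, 2, 5, 0}
  6. ckcA  = {3, 4}
— saturated at 6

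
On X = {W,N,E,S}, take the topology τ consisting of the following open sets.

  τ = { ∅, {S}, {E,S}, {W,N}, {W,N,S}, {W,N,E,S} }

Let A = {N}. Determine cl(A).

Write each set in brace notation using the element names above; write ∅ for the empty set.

closure: X∖int(X∖A) = X∖{E,S} = {W,N}

{W,N}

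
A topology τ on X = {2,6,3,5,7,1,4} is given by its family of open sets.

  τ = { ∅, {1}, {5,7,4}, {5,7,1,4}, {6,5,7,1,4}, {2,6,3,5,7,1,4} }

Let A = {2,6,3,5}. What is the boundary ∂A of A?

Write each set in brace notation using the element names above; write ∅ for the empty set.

opens ⊆ A: ∅; union → int = ∅
complement {7,1,4}; its interior {1}; cl(A) = X∖{1} = {2,6,3,5,7,4}
boundary = {2,6,3,5,7,4} ∖ ∅ = {2,6,3,5,7,4}

{2,6,3,5,7,4}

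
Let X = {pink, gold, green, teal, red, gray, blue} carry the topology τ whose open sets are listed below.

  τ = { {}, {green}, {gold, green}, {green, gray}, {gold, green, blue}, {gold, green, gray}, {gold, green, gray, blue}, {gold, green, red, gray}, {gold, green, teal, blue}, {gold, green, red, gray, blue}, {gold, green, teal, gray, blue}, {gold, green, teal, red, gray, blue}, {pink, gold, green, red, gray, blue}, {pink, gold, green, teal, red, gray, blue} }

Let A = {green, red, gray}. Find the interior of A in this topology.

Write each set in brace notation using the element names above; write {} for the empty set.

interior: largest open inside A is {green, gray} (from {}, {green}, {green, gray})

{green, gray}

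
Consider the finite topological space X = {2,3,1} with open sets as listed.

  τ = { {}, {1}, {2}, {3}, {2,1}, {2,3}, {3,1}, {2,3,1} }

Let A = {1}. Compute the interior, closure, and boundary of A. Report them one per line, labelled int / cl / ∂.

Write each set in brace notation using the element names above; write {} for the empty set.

U open, U⊆A: {}, {1}. int(A) = ⋃ = {1}
X∖A={2,3}, int(X∖A)={2,3}, hence cl(A)={1}
∂A: remove int from cl → {}

int(A) = {1}
cl(A)  = {1}
∂A     = {}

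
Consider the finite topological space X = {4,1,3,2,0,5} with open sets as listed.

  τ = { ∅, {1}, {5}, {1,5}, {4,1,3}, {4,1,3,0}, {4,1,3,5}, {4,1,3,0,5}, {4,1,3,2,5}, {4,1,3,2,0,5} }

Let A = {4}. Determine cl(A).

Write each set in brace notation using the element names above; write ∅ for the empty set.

complement {1,3,2,0,5}; its interior {1,5}; cl(A) = X∖{1,5} = {4,3,2,0}

{4,3,2,0}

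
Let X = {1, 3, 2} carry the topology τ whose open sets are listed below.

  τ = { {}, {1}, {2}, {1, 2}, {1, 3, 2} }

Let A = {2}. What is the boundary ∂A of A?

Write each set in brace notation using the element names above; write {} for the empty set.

U open, U⊆A: {}, {2}. int(A) = ⋃ = {2}
X∖A={1, 3}, int(X∖A)={1}, hence cl(A)={3, 2}
∂A: remove int from cl → {3}

{3}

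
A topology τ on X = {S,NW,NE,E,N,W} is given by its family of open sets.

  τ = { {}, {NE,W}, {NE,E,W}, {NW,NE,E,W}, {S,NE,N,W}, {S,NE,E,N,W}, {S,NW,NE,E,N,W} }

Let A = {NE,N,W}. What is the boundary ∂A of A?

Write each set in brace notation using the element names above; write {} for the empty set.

{S,NW,E,N}

U open, U⊆A: {}, {NE,W}. int(A) = ⋃ = {NE,W}
X∖A={S,NW,E}, int(X∖A)={}, hence cl(A)={S,NW,NE,E,N,W}
∂A: remove int from cl → {S,NW,E,N}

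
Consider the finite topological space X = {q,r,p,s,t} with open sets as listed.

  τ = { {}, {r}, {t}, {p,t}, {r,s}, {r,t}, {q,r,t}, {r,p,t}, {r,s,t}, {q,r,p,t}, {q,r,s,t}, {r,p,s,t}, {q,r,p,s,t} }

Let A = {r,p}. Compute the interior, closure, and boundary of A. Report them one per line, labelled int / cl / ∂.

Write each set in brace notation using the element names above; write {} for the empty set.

int(A) = {r}
cl(A)  = {q,r,p,s}
∂A     = {q,p,s}

open subsets of A: {}, {r}; so int(A) = {r}
closure: X∖int(X∖A) = X∖{t} = {q,r,p,s}
∂A = {q,r,p,s} minus {r} = {q,p,s}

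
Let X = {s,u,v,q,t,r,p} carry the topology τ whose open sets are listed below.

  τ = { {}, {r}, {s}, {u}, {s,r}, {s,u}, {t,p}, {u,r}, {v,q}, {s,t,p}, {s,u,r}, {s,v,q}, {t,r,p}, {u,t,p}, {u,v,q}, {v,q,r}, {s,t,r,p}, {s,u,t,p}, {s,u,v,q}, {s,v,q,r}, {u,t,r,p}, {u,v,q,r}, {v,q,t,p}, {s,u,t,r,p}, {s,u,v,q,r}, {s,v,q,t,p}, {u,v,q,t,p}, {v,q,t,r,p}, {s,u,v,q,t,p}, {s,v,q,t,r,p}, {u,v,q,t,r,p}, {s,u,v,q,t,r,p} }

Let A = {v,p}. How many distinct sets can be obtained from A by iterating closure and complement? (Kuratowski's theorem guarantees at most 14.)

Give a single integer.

6

cl via duality: int({s,u,q,t,r}) = {s,u,r}, so X∖{s,u,r} = {v,q,t,p}
Write k for closure, c for complement:
  1. A     = {v,p}
  2. kA    = {v,q,t,p}
  3. cA    = {s,u,q,t,r}
  4. ckA   = {s,u,r}
  5. kcA   = {s,u,v,q,t,r,p}
  6. ckcA  = {}
applying k or c yields no new set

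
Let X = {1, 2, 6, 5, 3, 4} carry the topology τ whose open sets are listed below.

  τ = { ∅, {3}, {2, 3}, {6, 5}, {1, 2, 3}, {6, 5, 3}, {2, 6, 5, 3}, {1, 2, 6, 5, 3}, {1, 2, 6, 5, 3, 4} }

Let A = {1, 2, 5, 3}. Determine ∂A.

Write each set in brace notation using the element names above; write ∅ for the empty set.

{6, 5, 4}

interior: largest open inside A is {1, 2, 3} (from ∅, {3}, {2, 3}, {1, 2, 3})
cl via duality: int({6, 4}) = ∅, so X∖∅ = {1, 2, 6, 5, 3, 4}
cl∖int = {6, 5, 4}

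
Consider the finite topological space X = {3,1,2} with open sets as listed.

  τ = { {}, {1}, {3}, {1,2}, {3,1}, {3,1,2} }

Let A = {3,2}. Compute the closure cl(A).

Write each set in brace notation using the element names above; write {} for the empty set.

cl via duality: int({1}) = {1}, so X∖{1} = {3,2}

{3,2}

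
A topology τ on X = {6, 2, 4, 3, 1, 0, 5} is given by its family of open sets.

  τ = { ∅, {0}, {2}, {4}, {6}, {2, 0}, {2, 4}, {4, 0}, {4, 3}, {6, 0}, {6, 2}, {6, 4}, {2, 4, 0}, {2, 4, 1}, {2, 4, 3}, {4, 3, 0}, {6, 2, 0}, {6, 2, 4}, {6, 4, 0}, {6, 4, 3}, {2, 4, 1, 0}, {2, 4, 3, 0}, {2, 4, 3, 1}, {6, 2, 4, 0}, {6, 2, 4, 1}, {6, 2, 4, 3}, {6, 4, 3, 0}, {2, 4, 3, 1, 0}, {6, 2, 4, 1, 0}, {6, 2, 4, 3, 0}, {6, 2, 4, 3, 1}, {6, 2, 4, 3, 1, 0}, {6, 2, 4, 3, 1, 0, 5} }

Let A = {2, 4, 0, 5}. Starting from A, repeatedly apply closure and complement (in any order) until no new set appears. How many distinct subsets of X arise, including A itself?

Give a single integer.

8

closure: X∖int(X∖A) = X∖{6} = {2, 4, 3, 1, 0, 5}
Let k=closure and c=complement:
  1. A     = {2, 4, 0, 5}
  2. kA    = {2, 4, 3, 1, 0, 5}
  3. cA    = {6, 3, 1}
  4. ckA   = {6}
  5. kcA   = {6, 3, 1, 5}
  6. kckA  = {6, 5}
  7. ckcA  = {2, 4, 0}
  8. ckckA = {2, 4, 3, 1, 0}
— saturated at 8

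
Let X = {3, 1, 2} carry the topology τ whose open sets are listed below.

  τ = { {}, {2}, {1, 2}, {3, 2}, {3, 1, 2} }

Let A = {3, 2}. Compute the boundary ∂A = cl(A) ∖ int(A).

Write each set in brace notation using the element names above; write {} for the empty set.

{1}

U open, U⊆A: {}, {2}, {3, 2}. int(A) = ⋃ = {3, 2}
X∖A={1}, int(X∖A)={}, hence cl(A)={3, 1, 2}
∂A: remove int from cl → {1}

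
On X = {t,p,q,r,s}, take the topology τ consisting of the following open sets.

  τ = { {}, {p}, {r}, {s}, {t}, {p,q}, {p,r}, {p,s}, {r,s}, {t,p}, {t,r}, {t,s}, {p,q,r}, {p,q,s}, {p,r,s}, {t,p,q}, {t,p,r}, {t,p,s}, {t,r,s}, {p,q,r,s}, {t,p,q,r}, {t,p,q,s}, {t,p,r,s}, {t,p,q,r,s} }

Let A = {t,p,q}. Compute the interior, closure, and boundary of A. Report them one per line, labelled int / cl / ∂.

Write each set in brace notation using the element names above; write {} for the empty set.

U open, U⊆A: {}, {t}, {p}, {p,q}, {t,p}, {t,p,q}. int(A) = ⋃ = {t,p,q}
X∖A={r,s}, int(X∖A)={r,s}, hence cl(A)={t,p,q}
∂A: remove int from cl → {}

int(A) = {t,p,q}
cl(A)  = {t,p,q}
∂A     = {}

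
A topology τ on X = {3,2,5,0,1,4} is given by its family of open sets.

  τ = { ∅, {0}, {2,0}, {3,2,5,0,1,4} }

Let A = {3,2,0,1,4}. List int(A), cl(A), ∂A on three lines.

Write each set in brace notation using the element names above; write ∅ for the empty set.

interior: largest open inside A is {2,0} (from ∅, {0}, {2,0})
cl via duality: int({5}) = ∅, so X∖∅ = {3,2,5,0,1,4}
cl∖int = {3,5,1,4}

int(A) = {2,0}
cl(A)  = {3,2,5,0,1,4}
∂A     = {3,5,1,4}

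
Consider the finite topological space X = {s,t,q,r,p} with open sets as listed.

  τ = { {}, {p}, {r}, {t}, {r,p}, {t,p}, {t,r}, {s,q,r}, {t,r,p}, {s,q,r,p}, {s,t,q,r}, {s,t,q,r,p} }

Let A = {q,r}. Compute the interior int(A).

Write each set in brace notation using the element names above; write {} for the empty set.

opens ⊆ A: {}, {r}; union → int = {r}

{r}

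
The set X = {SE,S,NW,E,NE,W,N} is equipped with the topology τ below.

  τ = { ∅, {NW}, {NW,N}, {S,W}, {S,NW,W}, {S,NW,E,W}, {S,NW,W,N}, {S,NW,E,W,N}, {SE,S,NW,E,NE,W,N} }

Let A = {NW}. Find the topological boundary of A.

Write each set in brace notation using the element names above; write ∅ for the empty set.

U open, U⊆A: ∅, {NW}. int(A) = ⋃ = {NW}
X∖A={SE,S,E,NE,W,N}, int(X∖A)={S,W}, hence cl(A)={SE,NW,E,NE,N}
∂A: remove int from cl → {SE,E,NE,N}

{SE,E,NE,N}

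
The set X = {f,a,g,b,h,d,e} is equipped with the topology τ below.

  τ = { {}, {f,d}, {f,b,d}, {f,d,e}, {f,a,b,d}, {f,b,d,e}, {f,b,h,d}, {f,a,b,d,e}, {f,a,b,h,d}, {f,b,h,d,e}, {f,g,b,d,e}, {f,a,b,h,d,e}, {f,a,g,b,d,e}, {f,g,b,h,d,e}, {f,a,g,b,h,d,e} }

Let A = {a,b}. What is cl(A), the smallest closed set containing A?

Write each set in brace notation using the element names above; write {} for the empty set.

cl via duality: int({f,g,h,d,e}) = {f,d,e}, so X∖{f,d,e} = {a,g,b,h}

{a,g,b,h}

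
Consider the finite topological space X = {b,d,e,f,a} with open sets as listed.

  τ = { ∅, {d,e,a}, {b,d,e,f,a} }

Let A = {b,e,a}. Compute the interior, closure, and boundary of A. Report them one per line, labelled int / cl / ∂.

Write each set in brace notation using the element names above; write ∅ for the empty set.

int(A) = ∅
cl(A)  = {b,d,e,f,a}
∂A     = {b,d,e,f,a}

open subsets of A: ∅; so int(A) = ∅
closure: X∖int(X∖A) = X∖∅ = {b,d,e,f,a}
∂A = {b,d,e,f,a} minus ∅ = {b,d,e,f,a}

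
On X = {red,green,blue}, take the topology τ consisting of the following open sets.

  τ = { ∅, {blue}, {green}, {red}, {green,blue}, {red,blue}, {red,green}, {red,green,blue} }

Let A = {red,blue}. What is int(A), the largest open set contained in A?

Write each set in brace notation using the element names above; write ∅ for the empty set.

opens ⊆ A: ∅, {red}, {blue}, {red,blue}; union → int = {red,blue}

{red,blue}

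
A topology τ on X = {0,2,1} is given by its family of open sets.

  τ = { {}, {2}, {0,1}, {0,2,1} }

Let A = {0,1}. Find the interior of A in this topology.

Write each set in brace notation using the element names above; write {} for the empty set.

{0,1}

U open, U⊆A: {}, {0,1}. int(A) = ⋃ = {0,1}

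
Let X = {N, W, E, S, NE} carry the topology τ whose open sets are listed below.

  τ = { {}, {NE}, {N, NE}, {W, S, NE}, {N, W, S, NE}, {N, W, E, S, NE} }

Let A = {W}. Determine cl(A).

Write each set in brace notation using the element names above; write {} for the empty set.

X∖A={N, E, S, NE}, int(X∖A)={N, NE}, hence cl(A)={W, E, S}

{W, E, S}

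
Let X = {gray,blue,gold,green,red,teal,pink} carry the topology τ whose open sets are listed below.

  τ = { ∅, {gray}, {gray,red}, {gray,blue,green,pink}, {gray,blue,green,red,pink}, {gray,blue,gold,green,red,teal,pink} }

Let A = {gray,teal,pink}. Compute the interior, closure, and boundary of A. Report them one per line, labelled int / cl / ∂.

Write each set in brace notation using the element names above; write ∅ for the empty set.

int(A) = {gray}
cl(A)  = {gray,blue,gold,green,red,teal,pink}
∂A     = {blue,gold,green,red,teal,pink}

interior: largest open inside A is {gray} (from ∅, {gray})
cl via duality: int({blue,gold,green,red}) = ∅, so X∖∅ = {gray,blue,gold,green,red,teal,pink}
cl∖int = {blue,gold,green,red,teal,pink}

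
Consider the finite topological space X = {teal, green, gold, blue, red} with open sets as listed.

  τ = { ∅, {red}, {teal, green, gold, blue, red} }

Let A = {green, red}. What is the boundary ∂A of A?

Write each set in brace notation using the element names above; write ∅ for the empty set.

{teal, green, gold, blue}

U open, U⊆A: ∅, {red}. int(A) = ⋃ = {red}
X∖A={teal, gold, blue}, int(X∖A)=∅, hence cl(A)={teal, green, gold, blue, red}
∂A: remove int from cl → {teal, green, gold, blue}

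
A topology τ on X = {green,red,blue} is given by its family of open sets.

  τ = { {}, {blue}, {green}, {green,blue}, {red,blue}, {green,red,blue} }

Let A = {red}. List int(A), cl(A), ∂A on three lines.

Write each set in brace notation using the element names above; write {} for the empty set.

int(A) = {}
cl(A)  = {red}
∂A     = {red}

interior: largest open inside A is {} (from {})
cl via duality: int({green,blue}) = {green,blue}, so X∖{green,blue} = {red}
cl∖int = {red}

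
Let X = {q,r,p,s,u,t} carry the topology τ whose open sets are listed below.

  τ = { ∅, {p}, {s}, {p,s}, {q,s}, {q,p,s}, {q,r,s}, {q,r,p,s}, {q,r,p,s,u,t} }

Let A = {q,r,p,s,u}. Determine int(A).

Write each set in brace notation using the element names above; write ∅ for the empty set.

{q,r,p,s}

U open, U⊆A: ∅, {s}, {p}, {q,s}, {p,s}, {q,r,s}, {q,p,s}, {q,r,p,s}. int(A) = ⋃ = {q,r,p,s}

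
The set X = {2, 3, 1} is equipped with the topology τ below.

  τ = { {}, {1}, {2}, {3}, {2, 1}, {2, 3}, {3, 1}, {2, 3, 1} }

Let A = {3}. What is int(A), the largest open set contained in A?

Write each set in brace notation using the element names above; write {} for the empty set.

{3}

U open, U⊆A: {}, {3}. int(A) = ⋃ = {3}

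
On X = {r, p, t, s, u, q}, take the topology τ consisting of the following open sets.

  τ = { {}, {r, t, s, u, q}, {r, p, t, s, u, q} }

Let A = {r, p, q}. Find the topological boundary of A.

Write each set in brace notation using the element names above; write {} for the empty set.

open subsets of A: {}; so int(A) = {}
closure: X∖int(X∖A) = X∖{} = {r, p, t, s, u, q}
∂A = {r, p, t, s, u, q} minus {} = {r, p, t, s, u, q}

{r, p, t, s, u, q}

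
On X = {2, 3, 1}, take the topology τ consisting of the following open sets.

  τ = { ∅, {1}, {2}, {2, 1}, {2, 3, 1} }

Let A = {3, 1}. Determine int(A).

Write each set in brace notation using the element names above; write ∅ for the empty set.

interior: largest open inside A is {1} (from ∅, {1})

{1}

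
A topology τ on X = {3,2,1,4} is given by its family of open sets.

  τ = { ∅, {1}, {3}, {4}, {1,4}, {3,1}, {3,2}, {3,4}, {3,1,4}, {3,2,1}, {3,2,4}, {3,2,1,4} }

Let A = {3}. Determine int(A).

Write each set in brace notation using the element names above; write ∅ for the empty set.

interior: largest open inside A is {3} (from ∅, {3})

{3}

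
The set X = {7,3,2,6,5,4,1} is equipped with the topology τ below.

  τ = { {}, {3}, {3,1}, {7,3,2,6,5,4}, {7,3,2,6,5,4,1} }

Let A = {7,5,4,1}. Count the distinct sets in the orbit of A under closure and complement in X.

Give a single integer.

6

closure: X∖int(X∖A) = X∖{3} = {7,2,6,5,4,1}
Let k=closure and c=complement:
  1. A     = {7,5,4,1}
  2. kA    = {7,2,6,5,4,1}
  3. cA    = {3,2,6}
  4. ckA   = {3}
  5. kcA   = {7,3,2,6,5,4,1}
  6. ckcA  = {}
— saturated at 6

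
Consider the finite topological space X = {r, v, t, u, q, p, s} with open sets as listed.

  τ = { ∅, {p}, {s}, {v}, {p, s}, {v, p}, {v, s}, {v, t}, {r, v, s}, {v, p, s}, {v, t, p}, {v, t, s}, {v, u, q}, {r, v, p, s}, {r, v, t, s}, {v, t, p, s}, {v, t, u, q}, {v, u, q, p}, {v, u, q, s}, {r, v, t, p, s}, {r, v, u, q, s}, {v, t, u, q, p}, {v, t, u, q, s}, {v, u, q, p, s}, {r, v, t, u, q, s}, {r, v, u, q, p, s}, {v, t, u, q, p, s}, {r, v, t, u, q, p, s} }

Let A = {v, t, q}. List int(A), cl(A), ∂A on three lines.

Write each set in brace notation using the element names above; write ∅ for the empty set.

int(A) = {v, t}
cl(A)  = {r, v, t, u, q}
∂A     = {r, u, q}

open subsets of A: ∅, {v}, {v, t}; so int(A) = {v, t}
closure: X∖int(X∖A) = X∖{p, s} = {r, v, t, u, q}
∂A = {r, v, t, u, q} minus {v, t} = {r, u, q}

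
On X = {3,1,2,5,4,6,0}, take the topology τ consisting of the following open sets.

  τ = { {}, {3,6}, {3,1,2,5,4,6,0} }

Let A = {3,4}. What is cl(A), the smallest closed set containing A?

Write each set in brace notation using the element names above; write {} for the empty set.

{3,1,2,5,4,6,0}

complement {1,2,5,6,0}; its interior {}; cl(A) = X∖{} = {3,1,2,5,4,6,0}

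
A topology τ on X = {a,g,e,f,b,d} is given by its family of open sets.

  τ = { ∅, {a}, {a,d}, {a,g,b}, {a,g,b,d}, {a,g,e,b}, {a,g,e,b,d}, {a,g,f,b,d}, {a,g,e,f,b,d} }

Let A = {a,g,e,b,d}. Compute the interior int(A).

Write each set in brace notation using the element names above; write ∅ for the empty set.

{a,g,e,b,d}

open subsets of A: ∅, {a}, {a,d}, {a,g,b}, {a,g,b,d}, {a,g,e,b}, {a,g,e,b,d}; so int(A) = {a,g,e,b,d}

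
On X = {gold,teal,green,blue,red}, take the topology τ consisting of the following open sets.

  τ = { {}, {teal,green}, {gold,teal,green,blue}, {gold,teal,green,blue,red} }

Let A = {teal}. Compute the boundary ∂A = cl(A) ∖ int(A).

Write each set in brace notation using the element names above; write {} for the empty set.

interior: largest open inside A is {} (from {})
cl via duality: int({gold,green,blue,red}) = {}, so X∖{} = {gold,teal,green,blue,red}
cl∖int = {gold,teal,green,blue,red}

{gold,teal,green,blue,red}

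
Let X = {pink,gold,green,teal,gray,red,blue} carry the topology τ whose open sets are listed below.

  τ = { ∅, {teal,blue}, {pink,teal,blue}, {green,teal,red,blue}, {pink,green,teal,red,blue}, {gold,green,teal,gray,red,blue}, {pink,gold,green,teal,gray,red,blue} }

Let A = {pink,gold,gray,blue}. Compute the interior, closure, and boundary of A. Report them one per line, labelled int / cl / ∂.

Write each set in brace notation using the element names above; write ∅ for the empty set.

int(A) = ∅
cl(A)  = {pink,gold,green,teal,gray,red,blue}
∂A     = {pink,gold,green,teal,gray,red,blue}

U open, U⊆A: ∅. int(A) = ⋃ = ∅
X∖A={green,teal,red}, int(X∖A)=∅, hence cl(A)={pink,gold,green,teal,gray,red,blue}
∂A: remove int from cl → {pink,gold,green,teal,gray,red,blue}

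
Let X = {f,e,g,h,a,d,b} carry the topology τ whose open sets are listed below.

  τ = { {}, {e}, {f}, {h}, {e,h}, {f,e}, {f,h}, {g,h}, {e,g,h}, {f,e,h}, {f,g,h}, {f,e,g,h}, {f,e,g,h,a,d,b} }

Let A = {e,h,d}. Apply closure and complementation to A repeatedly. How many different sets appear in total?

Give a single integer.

8

cl via duality: int({f,g,a,b}) = {f}, so X∖{f} = {e,g,h,a,d,b}
Write k for closure, c for complement:
  1. A     = {e,h,d}
  2. kA    = {e,g,h,a,d,b}
  3. cA    = {f,g,a,b}
  4. ckA   = {f}
  5. kcA   = {f,g,a,d,b}
  6. kckA  = {f,a,d,b}
  7. ckcA  = {e,h}
  8. ckckA = {e,g,h}
applying k or c yields no new set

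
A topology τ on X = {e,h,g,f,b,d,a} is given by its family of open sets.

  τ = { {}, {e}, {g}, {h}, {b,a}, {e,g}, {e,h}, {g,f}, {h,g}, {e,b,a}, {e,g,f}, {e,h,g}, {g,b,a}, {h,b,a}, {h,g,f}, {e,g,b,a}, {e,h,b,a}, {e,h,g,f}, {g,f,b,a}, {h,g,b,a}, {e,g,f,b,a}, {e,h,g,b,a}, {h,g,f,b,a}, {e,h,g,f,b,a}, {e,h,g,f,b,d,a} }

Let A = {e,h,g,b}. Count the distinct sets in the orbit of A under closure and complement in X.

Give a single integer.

10

X∖A={f,d,a}, int(X∖A)={}, hence cl(A)={e,h,g,f,b,d,a}
Orbit (k=closure, c=complement):
  1. A     = {e,h,g,b}
  2. kA    = {e,h,g,f,b,d,a}
  3. cA    = {f,d,a}
  4. ckA   = {}
  5. kcA   = {f,b,d,a}
  6. ckcA  = {e,h,g}
  7. kckcA = {e,h,g,f,d}
  8. ckckcA = {b,a}
  9. kckckcA = {b,d,a}
  10. ckckckcA = {e,h,g,f}
(closed under both — stop)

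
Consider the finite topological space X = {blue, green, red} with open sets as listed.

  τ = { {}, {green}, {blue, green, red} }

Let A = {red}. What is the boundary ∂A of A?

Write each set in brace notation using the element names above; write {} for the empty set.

U open, U⊆A: {}. int(A) = ⋃ = {}
X∖A={blue, green}, int(X∖A)={green}, hence cl(A)={blue, red}
∂A: remove int from cl → {blue, red}

{blue, red}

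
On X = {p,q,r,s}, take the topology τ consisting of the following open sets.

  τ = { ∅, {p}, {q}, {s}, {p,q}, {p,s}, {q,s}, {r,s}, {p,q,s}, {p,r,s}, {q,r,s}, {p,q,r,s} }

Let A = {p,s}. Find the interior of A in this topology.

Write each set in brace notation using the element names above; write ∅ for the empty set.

U open, U⊆A: ∅, {s}, {p}, {p,s}. int(A) = ⋃ = {p,s}

{p,s}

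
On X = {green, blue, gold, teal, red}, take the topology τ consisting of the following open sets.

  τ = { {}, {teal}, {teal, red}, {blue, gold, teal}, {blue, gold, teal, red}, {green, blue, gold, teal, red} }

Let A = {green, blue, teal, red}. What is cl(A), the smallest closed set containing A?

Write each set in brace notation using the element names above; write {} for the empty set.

complement {gold}; its interior {}; cl(A) = X∖{} = {green, blue, gold, teal, red}

{green, blue, gold, teal, red}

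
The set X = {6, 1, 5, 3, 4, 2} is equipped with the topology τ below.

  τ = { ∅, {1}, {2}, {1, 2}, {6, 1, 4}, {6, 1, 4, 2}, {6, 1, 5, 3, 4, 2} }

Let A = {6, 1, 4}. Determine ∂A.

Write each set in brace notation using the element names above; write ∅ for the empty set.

U open, U⊆A: ∅, {1}, {6, 1, 4}. int(A) = ⋃ = {6, 1, 4}
X∖A={5, 3, 2}, int(X∖A)={2}, hence cl(A)={6, 1, 5, 3, 4}
∂A: remove int from cl → {5, 3}

{5, 3}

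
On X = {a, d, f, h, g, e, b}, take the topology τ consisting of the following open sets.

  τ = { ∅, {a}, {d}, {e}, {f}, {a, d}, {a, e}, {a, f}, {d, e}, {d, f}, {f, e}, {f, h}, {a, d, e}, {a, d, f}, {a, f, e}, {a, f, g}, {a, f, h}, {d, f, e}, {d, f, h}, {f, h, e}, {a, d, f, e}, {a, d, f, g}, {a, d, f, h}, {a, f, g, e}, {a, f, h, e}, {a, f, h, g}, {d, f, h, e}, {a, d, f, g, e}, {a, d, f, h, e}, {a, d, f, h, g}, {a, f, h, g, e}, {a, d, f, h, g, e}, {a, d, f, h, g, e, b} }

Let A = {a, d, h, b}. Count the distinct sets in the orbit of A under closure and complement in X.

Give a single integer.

8

X∖A={f, g, e}, int(X∖A)={f, e}, hence cl(A)={a, d, h, g, b}
Orbit (k=closure, c=complement):
  1. A     = {a, d, h, b}
  2. kA    = {a, d, h, g, b}
  3. cA    = {f, g, e}
  4. ckA   = {f, e}
  5. kcA   = {f, h, g, e, b}
  6. ckcA  = {a, d}
  7. kckcA = {a, d, g, b}
  8. ckckcA = {f, h, e}
(closed under both — stop)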